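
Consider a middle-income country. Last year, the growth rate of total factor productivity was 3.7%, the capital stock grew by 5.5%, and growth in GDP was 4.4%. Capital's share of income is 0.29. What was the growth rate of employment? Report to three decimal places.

-1.261%

Labor's share = 1 − 0.29 = 0.71.
gY = gA + 0.29×5.5 + 0.71×g.
0.71×g = 4.4 − 3.7 − 1.595 = -0.895.
g = -0.895 / 0.71 = -1.26056%.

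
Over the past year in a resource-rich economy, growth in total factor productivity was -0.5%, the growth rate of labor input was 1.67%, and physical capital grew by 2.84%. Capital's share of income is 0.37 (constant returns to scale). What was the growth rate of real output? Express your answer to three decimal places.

Labor's share = 1 − 0.37 = 0.63.
Physical capital: 0.37 × 2.84 = 1.0508 pp.
Labor input: 0.63 × 1.67 = 1.0521 pp.
Output growth = -0.5 + 2.1029 = 1.6029%.

Real output grew 1.603%.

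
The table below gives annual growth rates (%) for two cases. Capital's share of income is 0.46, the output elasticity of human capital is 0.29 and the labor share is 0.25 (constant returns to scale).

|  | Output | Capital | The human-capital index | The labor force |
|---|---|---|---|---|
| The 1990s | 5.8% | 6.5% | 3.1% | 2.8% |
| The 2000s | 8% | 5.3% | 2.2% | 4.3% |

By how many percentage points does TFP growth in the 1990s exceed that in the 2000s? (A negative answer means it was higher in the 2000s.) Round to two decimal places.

-2.64 percentage points

Labor's share = 1 − 0.46 − 0.29 = 0.25.
The 1990s: TFP = 5.8 − 2.99 − 0.899 − 0.7 = 1.211%.
The 2000s: TFP = 8 − 2.438 − 0.638 − 1.075 = 3.849%.
Difference = 1.211 − (3.849) = -2.638 pp.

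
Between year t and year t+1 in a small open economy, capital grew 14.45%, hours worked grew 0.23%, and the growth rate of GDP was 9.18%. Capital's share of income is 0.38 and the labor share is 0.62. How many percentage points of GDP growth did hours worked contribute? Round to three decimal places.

0.143

Labor's share = 1 − 0.38 = 0.62.
Contribution = share × growth = 0.62 × 0.23 = 0.1426 pp.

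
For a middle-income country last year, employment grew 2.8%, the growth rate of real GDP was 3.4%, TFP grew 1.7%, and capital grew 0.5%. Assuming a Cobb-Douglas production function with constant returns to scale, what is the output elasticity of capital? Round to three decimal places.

gY = gA + α·gK + (1−α)·gL, so gY − gA − gL = α(gK − gL).
3.4 − 1.7 − 2.8 = α × (0.5 − 2.8).
-1.1 = -2.3 α, so α = 0.47826.

α = 0.478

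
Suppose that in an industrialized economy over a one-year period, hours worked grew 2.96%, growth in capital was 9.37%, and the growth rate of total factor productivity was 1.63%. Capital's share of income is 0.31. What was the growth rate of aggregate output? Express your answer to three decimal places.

Labor's share = 1 − 0.31 = 0.69.
Capital: 0.31 × 9.37 = 2.9047 pp.
Hours worked: 0.69 × 2.96 = 2.0424 pp.
Output growth = 1.63 + 4.9471 = 6.5771%.

6.577%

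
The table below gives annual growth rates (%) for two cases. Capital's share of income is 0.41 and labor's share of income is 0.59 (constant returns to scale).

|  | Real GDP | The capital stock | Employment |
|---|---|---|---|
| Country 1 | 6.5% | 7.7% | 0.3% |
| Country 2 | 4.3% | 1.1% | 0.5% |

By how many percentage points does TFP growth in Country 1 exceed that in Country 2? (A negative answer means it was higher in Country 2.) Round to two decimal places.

-0.39 percentage points

Labor's share = 1 − 0.41 = 0.59.
Country 1: TFP = 6.5 − 3.157 − 0.177 = 3.166%.
Country 2: TFP = 4.3 − 0.451 − 0.295 = 3.554%.
Difference = 3.166 − (3.554) = -0.388 pp.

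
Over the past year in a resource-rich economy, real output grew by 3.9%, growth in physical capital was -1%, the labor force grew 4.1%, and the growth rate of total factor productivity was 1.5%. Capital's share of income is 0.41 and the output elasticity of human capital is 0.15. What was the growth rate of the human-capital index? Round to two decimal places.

The human-capital index growth was 6.71%.

Labor's share = 1 − 0.41 − 0.15 = 0.44.
gY = gA + 0.41×(-1) + 0.44×4.1 + 0.15×g.
0.15×g = 3.9 − 1.5 − 1.394 = 1.006.
g = 1.006 / 0.15 = 6.7067%.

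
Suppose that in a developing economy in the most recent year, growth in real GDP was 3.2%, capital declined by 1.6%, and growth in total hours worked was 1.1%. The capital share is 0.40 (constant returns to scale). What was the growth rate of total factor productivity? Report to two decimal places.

Labor's share = 1 − 0.4 = 0.6.
Capital: 0.4 × (-1.6) = -0.64 pp.
Total hours worked: 0.6 × 1.1 = 0.66 pp.
TFP growth = 3.2 − 0.02 = 3.18%.

3.18%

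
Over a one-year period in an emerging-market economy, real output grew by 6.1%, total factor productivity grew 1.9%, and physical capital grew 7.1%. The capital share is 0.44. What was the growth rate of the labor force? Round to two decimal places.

1.92%

Labor's share = 1 − 0.44 = 0.56.
gY = gA + 0.44×7.1 + 0.56×g.
0.56×g = 6.1 − 1.9 − 3.124 = 1.076.
g = 1.076 / 0.56 = 1.9214%.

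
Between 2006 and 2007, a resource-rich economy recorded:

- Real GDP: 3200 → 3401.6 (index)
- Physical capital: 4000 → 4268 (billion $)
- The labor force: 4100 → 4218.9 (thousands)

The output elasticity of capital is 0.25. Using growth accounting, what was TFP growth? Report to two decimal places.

Real GDP growth = (3401.6 − 3200) / 3200 = 6.3%.
Physical capital growth = (4268 − 4000) / 4000 = 6.7%.
The labor force growth = (4218.9 − 4100) / 4100 = 2.9%.
Labor's share = 1 − 0.25 = 0.75.
Physical capital: 0.25 × 6.7 = 1.675 pp.
The labor force: 0.75 × 2.9 = 2.175 pp.
TFP growth = 6.3 − 3.85 = 2.45%.

TFP growth was 2.45%.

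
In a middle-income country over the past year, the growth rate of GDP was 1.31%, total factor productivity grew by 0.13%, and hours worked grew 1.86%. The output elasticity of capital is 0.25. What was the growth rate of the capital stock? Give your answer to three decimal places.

Labor's share = 1 − 0.25 = 0.75.
gY = gA + 0.75×1.86 + 0.25×g.
0.25×g = 1.31 − 0.13 − 1.395 = -0.215.
g = -0.215 / 0.25 = -0.86%.

-0.860%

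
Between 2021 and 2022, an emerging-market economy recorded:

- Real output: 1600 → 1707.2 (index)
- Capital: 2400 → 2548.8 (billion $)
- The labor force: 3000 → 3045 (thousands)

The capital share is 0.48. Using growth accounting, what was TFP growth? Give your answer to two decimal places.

TFP growth was 2.94%.

Real output growth = (1707.2 − 1600) / 1600 = 6.7%.
Capital growth = (2548.8 − 2400) / 2400 = 6.2%.
The labor force growth = (3045 − 3000) / 3000 = 1.5%.
Labor's share = 1 − 0.48 = 0.52.
Capital: 0.48 × 6.2 = 2.976 pp.
The labor force: 0.52 × 1.5 = 0.78 pp.
TFP growth = 6.7 − 3.756 = 2.944%.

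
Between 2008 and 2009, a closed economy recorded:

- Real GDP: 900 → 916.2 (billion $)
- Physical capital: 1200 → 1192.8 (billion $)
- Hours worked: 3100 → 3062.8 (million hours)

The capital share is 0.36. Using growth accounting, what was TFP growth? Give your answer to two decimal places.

Real GDP growth = (916.2 − 900) / 900 = 1.8%.
Physical capital growth = (1192.8 − 1200) / 1200 = -0.6%.
Hours worked growth = (3062.8 − 3100) / 3100 = -1.2%.
Labor's share = 1 − 0.36 = 0.64.
Physical capital: 0.36 × (-0.6) = -0.216 pp.
Hours worked: 0.64 × (-1.2) = -0.768 pp.
TFP growth = 1.8 + 0.984 = 2.784%.

2.78%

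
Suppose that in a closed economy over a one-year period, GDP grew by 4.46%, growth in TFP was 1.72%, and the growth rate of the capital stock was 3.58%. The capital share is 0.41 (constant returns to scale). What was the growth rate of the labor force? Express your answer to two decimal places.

Labor's share = 1 − 0.41 = 0.59.
gY = gA + 0.41×3.58 + 0.59×g.
0.59×g = 4.46 − 1.72 − 1.4678 = 1.2722.
g = 1.2722 / 0.59 = 2.1563%.

2.16%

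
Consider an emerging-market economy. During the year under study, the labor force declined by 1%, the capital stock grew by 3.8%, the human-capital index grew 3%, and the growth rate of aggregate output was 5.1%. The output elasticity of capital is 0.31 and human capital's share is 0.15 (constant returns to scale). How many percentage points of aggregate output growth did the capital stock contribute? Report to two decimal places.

1.18 pp

Contribution = share × growth = 0.31 × 3.8 = 1.178 pp.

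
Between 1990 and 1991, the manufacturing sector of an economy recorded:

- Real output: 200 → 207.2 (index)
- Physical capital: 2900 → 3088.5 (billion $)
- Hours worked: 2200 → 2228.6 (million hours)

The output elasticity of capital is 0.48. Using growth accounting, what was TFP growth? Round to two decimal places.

-0.20%

Real output growth = (207.2 − 200) / 200 = 3.6%.
Physical capital growth = (3088.5 − 2900) / 2900 = 6.5%.
Hours worked growth = (2228.6 − 2200) / 2200 = 1.3%.
Labor's share = 1 − 0.48 = 0.52.
Physical capital: 0.48 × 6.5 = 3.12 pp.
Hours worked: 0.52 × 1.3 = 0.676 pp.
TFP growth = 3.6 − 3.796 = -0.196%.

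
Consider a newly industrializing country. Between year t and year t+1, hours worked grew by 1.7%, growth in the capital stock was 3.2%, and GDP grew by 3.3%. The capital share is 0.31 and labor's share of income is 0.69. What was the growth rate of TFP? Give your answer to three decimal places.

TFP grew 1.135%.

Labor's share = 1 − 0.31 = 0.69.
The capital stock: 0.31 × 3.2 = 0.992 pp.
Hours worked: 0.69 × 1.7 = 1.173 pp.
TFP growth = 3.3 − 2.165 = 1.135%.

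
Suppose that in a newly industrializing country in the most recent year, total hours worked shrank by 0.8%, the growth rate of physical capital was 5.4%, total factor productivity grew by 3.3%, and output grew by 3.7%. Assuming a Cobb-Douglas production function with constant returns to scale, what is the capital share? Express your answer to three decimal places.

gY = gA + α·gK + (1−α)·gL, so gY − gA − gL = α(gK − gL).
3.7 − 3.3 + 0.8 = α × (5.4 − (-0.8)).
1.2 = 6.2 α, so α = 0.19355.

α = 0.194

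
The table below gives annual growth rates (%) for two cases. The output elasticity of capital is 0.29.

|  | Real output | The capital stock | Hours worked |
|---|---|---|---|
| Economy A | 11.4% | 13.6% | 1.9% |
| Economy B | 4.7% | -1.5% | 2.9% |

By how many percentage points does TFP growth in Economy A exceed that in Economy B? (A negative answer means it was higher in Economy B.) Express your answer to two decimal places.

Labor's share = 1 − 0.29 = 0.71.
Economy A: TFP = 11.4 − 3.944 − 1.349 = 6.107%.
Economy B: TFP = 4.7 + 0.435 − 2.059 = 3.076%.
Difference = 6.107 − (3.076) = 3.031 pp.

3.03 percentage points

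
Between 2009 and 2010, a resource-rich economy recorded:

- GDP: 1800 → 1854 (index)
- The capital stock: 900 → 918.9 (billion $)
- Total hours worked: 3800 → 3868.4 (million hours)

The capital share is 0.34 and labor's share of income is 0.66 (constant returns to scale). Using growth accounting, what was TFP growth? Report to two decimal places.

1.10%

GDP growth = (1854 − 1800) / 1800 = 3%.
The capital stock growth = (918.9 − 900) / 900 = 2.1%.
Total hours worked growth = (3868.4 − 3800) / 3800 = 1.8%.
Labor's share = 1 − 0.34 = 0.66.
The capital stock: 0.34 × 2.1 = 0.714 pp.
Total hours worked: 0.66 × 1.8 = 1.188 pp.
TFP growth = 3 − 1.902 = 1.098%.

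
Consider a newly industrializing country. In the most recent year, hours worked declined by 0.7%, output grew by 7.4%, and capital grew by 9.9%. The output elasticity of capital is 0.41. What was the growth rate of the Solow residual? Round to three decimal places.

Labor's share = 1 − 0.41 = 0.59.
Capital: 0.41 × 9.9 = 4.059 pp.
Hours worked: 0.59 × (-0.7) = -0.413 pp.
TFP growth = 7.4 − 3.646 = 3.754%.

3.754%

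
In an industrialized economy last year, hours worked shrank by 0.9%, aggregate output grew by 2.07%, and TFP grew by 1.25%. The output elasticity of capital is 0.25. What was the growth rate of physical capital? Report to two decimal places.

5.98%

Labor's share = 1 − 0.25 = 0.75.
gY = gA + 0.75×(-0.9) + 0.25×g.
0.25×g = 2.07 − 1.25 + 0.675 = 1.495.
g = 1.495 / 0.25 = 5.98%.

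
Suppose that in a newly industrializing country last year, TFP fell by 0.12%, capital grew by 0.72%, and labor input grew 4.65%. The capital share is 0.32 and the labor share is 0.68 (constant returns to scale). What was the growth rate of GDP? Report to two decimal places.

Labor's share = 1 − 0.32 = 0.68.
Capital: 0.32 × 0.72 = 0.2304 pp.
Labor input: 0.68 × 4.65 = 3.162 pp.
Output growth = -0.12 + 3.3924 = 3.2724%.

3.27%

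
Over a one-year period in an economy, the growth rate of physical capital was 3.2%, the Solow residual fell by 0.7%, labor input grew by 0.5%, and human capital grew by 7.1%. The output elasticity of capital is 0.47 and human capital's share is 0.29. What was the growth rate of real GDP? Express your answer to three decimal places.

Labor's share = 1 − 0.47 − 0.29 = 0.24.
Physical capital: 0.47 × 3.2 = 1.504 pp.
Human capital: 0.29 × 7.1 = 2.059 pp.
Labor input: 0.24 × 0.5 = 0.12 pp.
Output growth = -0.7 + 3.683 = 2.983%.

2.983%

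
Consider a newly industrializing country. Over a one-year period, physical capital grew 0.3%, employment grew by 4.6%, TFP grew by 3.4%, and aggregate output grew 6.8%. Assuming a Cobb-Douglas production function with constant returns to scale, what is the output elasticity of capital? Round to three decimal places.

The output elasticity of capital is 0.279.

gY = gA + α·gK + (1−α)·gL, so gY − gA − gL = α(gK − gL).
6.8 − 3.4 − 4.6 = α × (0.3 − 4.6).
-1.2 = -4.3 α, so α = 0.27907.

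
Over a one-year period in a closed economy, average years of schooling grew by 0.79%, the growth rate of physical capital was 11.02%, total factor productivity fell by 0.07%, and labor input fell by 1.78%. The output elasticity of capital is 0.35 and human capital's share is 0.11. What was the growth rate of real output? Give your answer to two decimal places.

Labor's share = 1 − 0.35 − 0.11 = 0.54.
Physical capital: 0.35 × 11.02 = 3.857 pp.
Average years of schooling: 0.11 × 0.79 = 0.0869 pp.
Labor input: 0.54 × (-1.78) = -0.9612 pp.
Output growth = -0.07 + 2.9827 = 2.9127%.

2.91%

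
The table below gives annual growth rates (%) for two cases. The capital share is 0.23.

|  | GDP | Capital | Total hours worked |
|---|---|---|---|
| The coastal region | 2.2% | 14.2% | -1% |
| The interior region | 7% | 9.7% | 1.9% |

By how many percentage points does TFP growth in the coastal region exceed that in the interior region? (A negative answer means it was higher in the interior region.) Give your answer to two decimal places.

-3.60 percentage points

Labor's share = 1 − 0.23 = 0.77.
The coastal region: TFP = 2.2 − 3.266 + 0.77 = -0.296%.
The interior region: TFP = 7 − 2.231 − 1.463 = 3.306%.
Difference = -0.296 − (3.306) = -3.602 pp.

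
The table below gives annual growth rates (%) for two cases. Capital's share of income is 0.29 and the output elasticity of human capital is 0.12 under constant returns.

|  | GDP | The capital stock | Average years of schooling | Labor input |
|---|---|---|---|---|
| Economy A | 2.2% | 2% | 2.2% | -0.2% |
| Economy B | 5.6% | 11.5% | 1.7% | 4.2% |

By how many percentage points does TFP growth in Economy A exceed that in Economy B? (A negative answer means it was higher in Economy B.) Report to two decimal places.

1.89 percentage points

Labor's share = 1 − 0.29 − 0.12 = 0.59.
Economy A: TFP = 2.2 − 0.58 − 0.264 + 0.118 = 1.474%.
Economy B: TFP = 5.6 − 3.335 − 0.204 − 2.478 = -0.417%.
Difference = 1.474 − (-0.417) = 1.891 pp.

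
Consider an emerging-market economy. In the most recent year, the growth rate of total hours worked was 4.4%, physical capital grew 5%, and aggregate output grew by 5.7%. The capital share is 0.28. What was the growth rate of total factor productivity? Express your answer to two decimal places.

1.13%

Labor's share = 1 − 0.28 = 0.72.
Physical capital: 0.28 × 5 = 1.4 pp.
Total hours worked: 0.72 × 4.4 = 3.168 pp.
TFP growth = 5.7 − 4.568 = 1.132%.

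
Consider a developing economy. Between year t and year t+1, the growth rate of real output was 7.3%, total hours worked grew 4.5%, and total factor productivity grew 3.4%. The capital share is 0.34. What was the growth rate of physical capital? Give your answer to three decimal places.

Physical capital grew 2.735%.

Labor's share = 1 − 0.34 = 0.66.
gY = gA + 0.66×4.5 + 0.34×g.
0.34×g = 7.3 − 3.4 − 2.97 = 0.93.
g = 0.93 / 0.34 = 2.73529%.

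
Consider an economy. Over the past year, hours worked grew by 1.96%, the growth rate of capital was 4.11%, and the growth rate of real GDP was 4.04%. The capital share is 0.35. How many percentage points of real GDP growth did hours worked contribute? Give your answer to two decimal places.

Labor's share = 1 − 0.35 = 0.65.
Contribution = share × growth = 0.65 × 1.96 = 1.274 pp.

1.27 pp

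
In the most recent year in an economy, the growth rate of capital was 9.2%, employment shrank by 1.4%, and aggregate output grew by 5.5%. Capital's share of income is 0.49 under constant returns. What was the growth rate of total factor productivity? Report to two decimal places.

1.71%

Labor's share = 1 − 0.49 = 0.51.
Capital: 0.49 × 9.2 = 4.508 pp.
Employment: 0.51 × (-1.4) = -0.714 pp.
TFP growth = 5.5 − 3.794 = 1.706%.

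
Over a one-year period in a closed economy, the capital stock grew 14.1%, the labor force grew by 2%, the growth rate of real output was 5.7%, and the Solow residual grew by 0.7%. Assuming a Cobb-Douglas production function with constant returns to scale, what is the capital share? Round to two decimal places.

gY = gA + α·gK + (1−α)·gL, so gY − gA − gL = α(gK − gL).
5.7 − 0.7 − 2 = α × (14.1 − 2).
3 = 12.1 α, so α = 0.2479.

0.25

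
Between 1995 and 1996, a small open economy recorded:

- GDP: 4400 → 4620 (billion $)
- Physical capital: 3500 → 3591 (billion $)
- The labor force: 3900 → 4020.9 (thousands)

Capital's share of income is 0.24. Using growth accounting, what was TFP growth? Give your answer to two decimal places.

TFP growth was 2.02%.

GDP growth = (4620 − 4400) / 4400 = 5%.
Physical capital growth = (3591 − 3500) / 3500 = 2.6%.
The labor force growth = (4020.9 − 3900) / 3900 = 3.1%.
Labor's share = 1 − 0.24 = 0.76.
Physical capital: 0.24 × 2.6 = 0.624 pp.
The labor force: 0.76 × 3.1 = 2.356 pp.
TFP growth = 5 − 2.98 = 2.02%.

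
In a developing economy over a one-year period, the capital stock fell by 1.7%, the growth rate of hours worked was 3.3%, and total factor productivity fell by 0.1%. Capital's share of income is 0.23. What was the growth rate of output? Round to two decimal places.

Output growth was 2.05%.

Labor's share = 1 − 0.23 = 0.77.
The capital stock: 0.23 × (-1.7) = -0.391 pp.
Hours worked: 0.77 × 3.3 = 2.541 pp.
Output growth = -0.1 + 2.15 = 2.05%.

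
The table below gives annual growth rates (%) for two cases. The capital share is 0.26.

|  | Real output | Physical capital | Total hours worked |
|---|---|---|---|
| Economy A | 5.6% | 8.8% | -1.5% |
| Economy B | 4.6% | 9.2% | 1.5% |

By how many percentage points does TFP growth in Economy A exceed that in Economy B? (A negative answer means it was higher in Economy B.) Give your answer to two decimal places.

3.32 percentage points

Labor's share = 1 − 0.26 = 0.74.
Economy A: TFP = 5.6 − 2.288 + 1.11 = 4.422%.
Economy B: TFP = 4.6 − 2.392 − 1.11 = 1.098%.
Difference = 4.422 − (1.098) = 3.324 pp.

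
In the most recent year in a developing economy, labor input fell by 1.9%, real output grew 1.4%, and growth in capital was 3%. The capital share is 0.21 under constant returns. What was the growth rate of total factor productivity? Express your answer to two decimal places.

Total factor productivity grew 2.27%.

Labor's share = 1 − 0.21 = 0.79.
Capital: 0.21 × 3 = 0.63 pp.
Labor input: 0.79 × (-1.9) = -1.501 pp.
TFP growth = 1.4 + 0.871 = 2.271%.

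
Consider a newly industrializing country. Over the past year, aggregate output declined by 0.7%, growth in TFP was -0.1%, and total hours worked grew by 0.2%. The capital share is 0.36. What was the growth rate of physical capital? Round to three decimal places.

-2.022%

Labor's share = 1 − 0.36 = 0.64.
gY = gA + 0.64×0.2 + 0.36×g.
0.36×g = -0.7 + 0.1 − 0.128 = -0.728.
g = -0.728 / 0.36 = -2.02222%.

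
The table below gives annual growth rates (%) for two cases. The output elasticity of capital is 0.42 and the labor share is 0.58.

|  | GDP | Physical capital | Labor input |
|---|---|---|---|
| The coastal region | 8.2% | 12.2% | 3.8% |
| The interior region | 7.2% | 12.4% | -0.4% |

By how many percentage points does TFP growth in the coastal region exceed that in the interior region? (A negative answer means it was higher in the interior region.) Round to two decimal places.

-1.35 percentage points

Labor's share = 1 − 0.42 = 0.58.
The coastal region: TFP = 8.2 − 5.124 − 2.204 = 0.872%.
The interior region: TFP = 7.2 − 5.208 + 0.232 = 2.224%.
Difference = 0.872 − (2.224) = -1.352 pp.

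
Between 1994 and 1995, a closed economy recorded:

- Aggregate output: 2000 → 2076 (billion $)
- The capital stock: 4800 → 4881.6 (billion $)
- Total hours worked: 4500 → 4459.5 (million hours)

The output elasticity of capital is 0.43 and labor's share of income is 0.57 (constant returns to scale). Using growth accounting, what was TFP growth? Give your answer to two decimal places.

TFP grew 3.58%.

Aggregate output growth = (2076 − 2000) / 2000 = 3.8%.
The capital stock growth = (4881.6 − 4800) / 4800 = 1.7%.
Total hours worked growth = (4459.5 − 4500) / 4500 = -0.9%.
Labor's share = 1 − 0.43 = 0.57.
The capital stock: 0.43 × 1.7 = 0.731 pp.
Total hours worked: 0.57 × (-0.9) = -0.513 pp.
TFP growth = 3.8 − 0.218 = 3.582%.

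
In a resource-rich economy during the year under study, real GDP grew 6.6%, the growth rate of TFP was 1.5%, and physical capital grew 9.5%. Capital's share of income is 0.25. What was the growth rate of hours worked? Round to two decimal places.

Labor's share = 1 − 0.25 = 0.75.
gY = gA + 0.25×9.5 + 0.75×g.
0.75×g = 6.6 − 1.5 − 2.375 = 2.725.
g = 2.725 / 0.75 = 3.6333%.

Hours worked grew 3.63%.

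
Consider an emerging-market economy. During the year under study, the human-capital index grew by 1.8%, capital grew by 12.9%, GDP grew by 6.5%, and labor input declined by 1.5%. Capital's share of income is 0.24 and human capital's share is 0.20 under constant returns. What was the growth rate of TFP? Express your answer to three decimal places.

TFP grew 3.884%.

Labor's share = 1 − 0.24 − 0.2 = 0.56.
Capital: 0.24 × 12.9 = 3.096 pp.
The human-capital index: 0.2 × 1.8 = 0.36 pp.
Labor input: 0.56 × (-1.5) = -0.84 pp.
TFP growth = 6.5 − 2.616 = 3.884%.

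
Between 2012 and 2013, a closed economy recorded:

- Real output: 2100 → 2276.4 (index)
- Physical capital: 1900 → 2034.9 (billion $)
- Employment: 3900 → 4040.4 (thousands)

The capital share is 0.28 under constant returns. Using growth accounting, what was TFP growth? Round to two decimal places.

TFP grew 3.82%.

Real output growth = (2276.4 − 2100) / 2100 = 8.4%.
Physical capital growth = (2034.9 − 1900) / 1900 = 7.1%.
Employment growth = (4040.4 − 3900) / 3900 = 3.6%.
Labor's share = 1 − 0.28 = 0.72.
Physical capital: 0.28 × 7.1 = 1.988 pp.
Employment: 0.72 × 3.6 = 2.592 pp.
TFP growth = 8.4 − 4.58 = 3.82%.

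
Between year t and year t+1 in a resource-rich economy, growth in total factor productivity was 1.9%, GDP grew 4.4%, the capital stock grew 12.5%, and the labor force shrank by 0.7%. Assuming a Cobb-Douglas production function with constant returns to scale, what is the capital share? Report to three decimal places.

gY = gA + α·gK + (1−α)·gL, so gY − gA − gL = α(gK − gL).
4.4 − 1.9 + 0.7 = α × (12.5 − (-0.7)).
3.2 = 13.2 α, so α = 0.24242.

α = 0.242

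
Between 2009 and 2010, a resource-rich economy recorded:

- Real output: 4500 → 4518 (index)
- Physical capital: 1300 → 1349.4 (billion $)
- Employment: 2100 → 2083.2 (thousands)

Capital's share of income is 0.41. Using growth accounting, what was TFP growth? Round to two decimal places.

Real output growth = (4518 − 4500) / 4500 = 0.4%.
Physical capital growth = (1349.4 − 1300) / 1300 = 3.8%.
Employment growth = (2083.2 − 2100) / 2100 = -0.8%.
Labor's share = 1 − 0.41 = 0.59.
Physical capital: 0.41 × 3.8 = 1.558 pp.
Employment: 0.59 × (-0.8) = -0.472 pp.
TFP growth = 0.4 − 1.086 = -0.686%.

-0.69%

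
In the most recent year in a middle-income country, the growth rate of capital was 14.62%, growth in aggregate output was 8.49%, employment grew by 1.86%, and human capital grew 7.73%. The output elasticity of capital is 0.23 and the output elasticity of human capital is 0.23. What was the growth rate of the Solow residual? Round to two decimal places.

Labor's share = 1 − 0.23 − 0.23 = 0.54.
Capital: 0.23 × 14.62 = 3.3626 pp.
Human capital: 0.23 × 7.73 = 1.7779 pp.
Employment: 0.54 × 1.86 = 1.0044 pp.
TFP growth = 8.49 − 6.1449 = 2.3451%.

The Solow residual grew 2.35%.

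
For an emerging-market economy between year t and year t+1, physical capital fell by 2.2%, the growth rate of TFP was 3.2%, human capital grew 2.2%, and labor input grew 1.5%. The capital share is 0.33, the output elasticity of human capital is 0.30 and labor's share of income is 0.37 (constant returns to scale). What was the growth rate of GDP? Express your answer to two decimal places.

GDP growth was 3.69%.

Labor's share = 1 − 0.33 − 0.3 = 0.37.
Physical capital: 0.33 × (-2.2) = -0.726 pp.
Human capital: 0.3 × 2.2 = 0.66 pp.
Labor input: 0.37 × 1.5 = 0.555 pp.
Output growth = 3.2 + 0.489 = 3.689%.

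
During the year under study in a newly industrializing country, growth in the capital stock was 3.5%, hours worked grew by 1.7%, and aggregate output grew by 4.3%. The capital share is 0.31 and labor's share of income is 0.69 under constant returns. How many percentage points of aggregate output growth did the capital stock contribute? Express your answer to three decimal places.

Contribution = share × growth = 0.31 × 3.5 = 1.085 pp.

1.085 pp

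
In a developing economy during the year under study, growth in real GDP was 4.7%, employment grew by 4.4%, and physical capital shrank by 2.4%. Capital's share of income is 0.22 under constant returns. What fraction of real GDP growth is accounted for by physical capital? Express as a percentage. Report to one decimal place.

Physical capital accounted for -11.2% of growth.

Physical capital contributed 0.22 × (-2.4) = -0.528 pp.
Share of growth = -0.528 / 4.7 × 100 = -11.234%.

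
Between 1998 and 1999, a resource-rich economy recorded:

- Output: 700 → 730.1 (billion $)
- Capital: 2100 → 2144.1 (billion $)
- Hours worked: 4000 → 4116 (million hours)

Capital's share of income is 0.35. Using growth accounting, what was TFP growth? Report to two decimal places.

1.68%

Output growth = (730.1 − 700) / 700 = 4.3%.
Capital growth = (2144.1 − 2100) / 2100 = 2.1%.
Hours worked growth = (4116 − 4000) / 4000 = 2.9%.
Labor's share = 1 − 0.35 = 0.65.
Capital: 0.35 × 2.1 = 0.735 pp.
Hours worked: 0.65 × 2.9 = 1.885 pp.
TFP growth = 4.3 − 2.62 = 1.68%.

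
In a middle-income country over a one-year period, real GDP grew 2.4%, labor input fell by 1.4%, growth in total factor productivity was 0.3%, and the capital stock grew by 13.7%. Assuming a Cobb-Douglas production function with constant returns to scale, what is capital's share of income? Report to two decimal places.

gY = gA + α·gK + (1−α)·gL, so gY − gA − gL = α(gK − gL).
2.4 − 0.3 + 1.4 = α × (13.7 − (-1.4)).
3.5 = 15.1 α, so α = 0.2318.

α = 0.23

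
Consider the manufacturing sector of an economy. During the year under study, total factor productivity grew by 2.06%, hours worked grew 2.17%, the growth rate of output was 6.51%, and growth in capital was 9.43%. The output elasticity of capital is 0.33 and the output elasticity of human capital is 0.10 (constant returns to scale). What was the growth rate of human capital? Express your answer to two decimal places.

1.01%

Labor's share = 1 − 0.33 − 0.1 = 0.57.
gY = gA + 0.33×9.43 + 0.57×2.17 + 0.1×g.
0.1×g = 6.51 − 2.06 − 4.3488 = 0.1012.
g = 0.1012 / 0.1 = 1.012%.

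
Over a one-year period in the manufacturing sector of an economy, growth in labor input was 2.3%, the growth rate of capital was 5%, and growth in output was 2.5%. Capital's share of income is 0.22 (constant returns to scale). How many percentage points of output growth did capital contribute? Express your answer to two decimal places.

1.10 pp

Contribution = share × growth = 0.22 × 5 = 1.1 pp.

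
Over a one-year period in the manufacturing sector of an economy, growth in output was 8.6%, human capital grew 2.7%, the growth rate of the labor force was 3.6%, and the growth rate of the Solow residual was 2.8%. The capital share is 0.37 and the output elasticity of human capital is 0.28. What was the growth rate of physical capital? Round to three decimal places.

10.227%

Labor's share = 1 − 0.37 − 0.28 = 0.35.
gY = gA + 0.28×2.7 + 0.35×3.6 + 0.37×g.
0.37×g = 8.6 − 2.8 − 2.016 = 3.784.
g = 3.784 / 0.37 = 10.22703%.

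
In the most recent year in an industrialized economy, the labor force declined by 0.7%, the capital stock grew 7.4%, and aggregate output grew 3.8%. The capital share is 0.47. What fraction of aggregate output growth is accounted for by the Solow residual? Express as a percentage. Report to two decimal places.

Labor's share = 1 − 0.47 = 0.53.
The capital stock: 0.47 × 7.4 = 3.478 pp.
The labor force: 0.53 × (-0.7) = -0.371 pp.
TFP growth = 3.8 − 3.107 = 0.693%.
TFP share of growth = 0.693 / 3.8 × 100 = 18.2368%.

18.24%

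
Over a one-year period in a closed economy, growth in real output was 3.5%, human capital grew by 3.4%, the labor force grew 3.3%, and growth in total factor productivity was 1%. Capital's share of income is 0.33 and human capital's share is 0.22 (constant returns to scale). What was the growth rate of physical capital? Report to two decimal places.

Labor's share = 1 − 0.33 − 0.22 = 0.45.
gY = gA + 0.22×3.4 + 0.45×3.3 + 0.33×g.
0.33×g = 3.5 − 1 − 2.233 = 0.267.
g = 0.267 / 0.33 = 0.8091%.

Physical capital grew 0.81%.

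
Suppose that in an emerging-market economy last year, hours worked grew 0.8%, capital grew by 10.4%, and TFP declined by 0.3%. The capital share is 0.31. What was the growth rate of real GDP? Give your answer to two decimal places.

Labor's share = 1 − 0.31 = 0.69.
Capital: 0.31 × 10.4 = 3.224 pp.
Hours worked: 0.69 × 0.8 = 0.552 pp.
Output growth = -0.3 + 3.776 = 3.476%.

3.48%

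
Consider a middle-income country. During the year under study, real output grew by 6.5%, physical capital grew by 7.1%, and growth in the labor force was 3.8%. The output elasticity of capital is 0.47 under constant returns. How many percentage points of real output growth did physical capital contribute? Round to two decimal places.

3.34

Contribution = share × growth = 0.47 × 7.1 = 3.337 pp.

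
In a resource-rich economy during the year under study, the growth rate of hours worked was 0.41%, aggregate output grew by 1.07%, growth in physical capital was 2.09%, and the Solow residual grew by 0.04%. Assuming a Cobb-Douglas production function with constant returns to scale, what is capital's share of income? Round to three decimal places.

gY = gA + α·gK + (1−α)·gL, so gY − gA − gL = α(gK − gL).
1.07 − 0.04 − 0.41 = α × (2.09 − 0.41).
0.62 = 1.68 α, so α = 0.36905.

0.369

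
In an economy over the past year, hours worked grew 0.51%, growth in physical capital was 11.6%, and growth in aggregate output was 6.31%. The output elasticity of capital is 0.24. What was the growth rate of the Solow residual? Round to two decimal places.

Labor's share = 1 − 0.24 = 0.76.
Physical capital: 0.24 × 11.6 = 2.784 pp.
Hours worked: 0.76 × 0.51 = 0.3876 pp.
TFP growth = 6.31 − 3.1716 = 3.1384%.

3.14%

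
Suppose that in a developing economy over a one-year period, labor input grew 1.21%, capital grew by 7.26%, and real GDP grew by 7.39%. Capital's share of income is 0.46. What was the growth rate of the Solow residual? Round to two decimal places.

Labor's share = 1 − 0.46 = 0.54.
Capital: 0.46 × 7.26 = 3.3396 pp.
Labor input: 0.54 × 1.21 = 0.6534 pp.
TFP growth = 7.39 − 3.993 = 3.397%.

The Solow residual grew 3.40%.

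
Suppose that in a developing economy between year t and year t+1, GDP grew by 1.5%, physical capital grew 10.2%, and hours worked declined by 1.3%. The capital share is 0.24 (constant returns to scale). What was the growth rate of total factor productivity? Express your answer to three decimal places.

Labor's share = 1 − 0.24 = 0.76.
Physical capital: 0.24 × 10.2 = 2.448 pp.
Hours worked: 0.76 × (-1.3) = -0.988 pp.
TFP growth = 1.5 − 1.46 = 0.04%.

Total factor productivity grew 0.040%.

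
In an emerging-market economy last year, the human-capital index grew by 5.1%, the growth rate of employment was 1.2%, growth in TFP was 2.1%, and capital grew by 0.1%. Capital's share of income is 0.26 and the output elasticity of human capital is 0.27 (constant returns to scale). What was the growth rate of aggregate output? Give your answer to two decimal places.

4.07%

Labor's share = 1 − 0.26 − 0.27 = 0.47.
Capital: 0.26 × 0.1 = 0.026 pp.
The human-capital index: 0.27 × 5.1 = 1.377 pp.
Employment: 0.47 × 1.2 = 0.564 pp.
Output growth = 2.1 + 1.967 = 4.067%.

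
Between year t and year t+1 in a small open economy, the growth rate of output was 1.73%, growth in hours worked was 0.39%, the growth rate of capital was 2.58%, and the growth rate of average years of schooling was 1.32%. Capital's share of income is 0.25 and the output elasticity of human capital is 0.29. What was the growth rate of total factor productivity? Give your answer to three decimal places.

Labor's share = 1 − 0.25 − 0.29 = 0.46.
Capital: 0.25 × 2.58 = 0.645 pp.
Average years of schooling: 0.29 × 1.32 = 0.3828 pp.
Hours worked: 0.46 × 0.39 = 0.1794 pp.
TFP growth = 1.73 − 1.2072 = 0.5228%.

Total factor productivity grew 0.523%.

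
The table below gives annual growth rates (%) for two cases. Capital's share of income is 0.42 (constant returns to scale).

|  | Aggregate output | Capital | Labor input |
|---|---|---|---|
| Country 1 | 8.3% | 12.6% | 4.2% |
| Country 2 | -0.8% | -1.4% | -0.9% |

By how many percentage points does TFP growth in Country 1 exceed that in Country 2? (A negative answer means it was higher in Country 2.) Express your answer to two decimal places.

Labor's share = 1 − 0.42 = 0.58.
Country 1: TFP = 8.3 − 5.292 − 2.436 = 0.572%.
Country 2: TFP = -0.8 + 0.588 + 0.522 = 0.31%.
Difference = 0.572 − (0.31) = 0.262 pp.

0.26 percentage points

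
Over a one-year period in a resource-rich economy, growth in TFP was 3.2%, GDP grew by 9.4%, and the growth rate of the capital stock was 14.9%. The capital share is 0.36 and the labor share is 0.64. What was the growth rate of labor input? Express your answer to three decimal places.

Labor's share = 1 − 0.36 = 0.64.
gY = gA + 0.36×14.9 + 0.64×g.
0.64×g = 9.4 − 3.2 − 5.364 = 0.836.
g = 0.836 / 0.64 = 1.30625%.

1.306%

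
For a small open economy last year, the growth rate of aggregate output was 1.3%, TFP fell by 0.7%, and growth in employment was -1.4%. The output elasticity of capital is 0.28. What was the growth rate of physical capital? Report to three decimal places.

Labor's share = 1 − 0.28 = 0.72.
gY = gA + 0.72×(-1.4) + 0.28×g.
0.28×g = 1.3 + 0.7 + 1.008 = 3.008.
g = 3.008 / 0.28 = 10.74286%.

Physical capital growth was 10.743%.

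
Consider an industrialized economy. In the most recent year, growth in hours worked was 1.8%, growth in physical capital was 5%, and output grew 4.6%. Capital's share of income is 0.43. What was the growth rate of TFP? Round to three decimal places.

1.424%

Labor's share = 1 − 0.43 = 0.57.
Physical capital: 0.43 × 5 = 2.15 pp.
Hours worked: 0.57 × 1.8 = 1.026 pp.
TFP growth = 4.6 − 3.176 = 1.424%.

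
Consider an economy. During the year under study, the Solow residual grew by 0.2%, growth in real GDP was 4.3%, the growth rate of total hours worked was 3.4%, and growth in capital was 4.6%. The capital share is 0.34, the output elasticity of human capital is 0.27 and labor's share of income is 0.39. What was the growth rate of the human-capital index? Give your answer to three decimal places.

4.481%

Labor's share = 1 − 0.34 − 0.27 = 0.39.
gY = gA + 0.34×4.6 + 0.39×3.4 + 0.27×g.
0.27×g = 4.3 − 0.2 − 2.89 = 1.21.
g = 1.21 / 0.27 = 4.48148%.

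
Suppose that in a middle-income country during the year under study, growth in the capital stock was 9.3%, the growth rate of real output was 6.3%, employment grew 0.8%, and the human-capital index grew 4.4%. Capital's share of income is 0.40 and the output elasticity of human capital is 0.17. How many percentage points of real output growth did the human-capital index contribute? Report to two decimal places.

Contribution = share × growth = 0.17 × 4.4 = 0.748 pp.

0.75 pp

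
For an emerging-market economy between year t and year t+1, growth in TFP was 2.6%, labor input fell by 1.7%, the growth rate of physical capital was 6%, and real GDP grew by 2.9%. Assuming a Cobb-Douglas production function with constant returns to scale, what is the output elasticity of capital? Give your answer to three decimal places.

gY = gA + α·gK + (1−α)·gL, so gY − gA − gL = α(gK − gL).
2.9 − 2.6 + 1.7 = α × (6 − (-1.7)).
2 = 7.7 α, so α = 0.25974.

α = 0.260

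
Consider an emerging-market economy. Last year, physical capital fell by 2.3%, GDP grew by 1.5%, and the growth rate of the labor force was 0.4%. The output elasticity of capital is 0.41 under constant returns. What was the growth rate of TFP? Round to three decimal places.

Labor's share = 1 − 0.41 = 0.59.
Physical capital: 0.41 × (-2.3) = -0.943 pp.
The labor force: 0.59 × 0.4 = 0.236 pp.
TFP growth = 1.5 + 0.707 = 2.207%.

2.207%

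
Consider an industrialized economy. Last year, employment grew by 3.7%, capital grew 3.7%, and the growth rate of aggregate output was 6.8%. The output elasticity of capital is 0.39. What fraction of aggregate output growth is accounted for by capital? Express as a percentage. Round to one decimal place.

Capital accounted for 21.2% of growth.

Capital contributed 0.39 × 3.7 = 1.443 pp.
Share of growth = 1.443 / 6.8 × 100 = 21.221%.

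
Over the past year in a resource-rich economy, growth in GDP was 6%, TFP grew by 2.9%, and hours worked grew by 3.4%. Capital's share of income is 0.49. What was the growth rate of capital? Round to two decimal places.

2.79%

Labor's share = 1 − 0.49 = 0.51.
gY = gA + 0.51×3.4 + 0.49×g.
0.49×g = 6 − 2.9 − 1.734 = 1.366.
g = 1.366 / 0.49 = 2.7878%.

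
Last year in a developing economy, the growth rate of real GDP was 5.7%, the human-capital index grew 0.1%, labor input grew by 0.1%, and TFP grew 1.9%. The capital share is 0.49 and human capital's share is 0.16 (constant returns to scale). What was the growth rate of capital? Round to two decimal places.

Labor's share = 1 − 0.49 − 0.16 = 0.35.
gY = gA + 0.16×0.1 + 0.35×0.1 + 0.49×g.
0.49×g = 5.7 − 1.9 − 0.051 = 3.749.
g = 3.749 / 0.49 = 7.651%.

Capital grew 7.65%.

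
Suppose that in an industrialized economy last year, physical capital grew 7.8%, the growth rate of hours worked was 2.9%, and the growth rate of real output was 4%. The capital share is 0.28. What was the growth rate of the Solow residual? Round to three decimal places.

Labor's share = 1 − 0.28 = 0.72.
Physical capital: 0.28 × 7.8 = 2.184 pp.
Hours worked: 0.72 × 2.9 = 2.088 pp.
TFP growth = 4 − 4.272 = -0.272%.

-0.272%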